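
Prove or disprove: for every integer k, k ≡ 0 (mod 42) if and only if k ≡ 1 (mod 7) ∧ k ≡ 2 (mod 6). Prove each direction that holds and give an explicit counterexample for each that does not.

(→) This fails: k = 0 gives 0 ≡ 0 (mod 42) but 0 ≡ 0 (mod 7), so the conjunction on the right does not hold.

(←) This fails: k = 8 satisfies both congruences on the right (8 ≡ 1 mod 7 and 8 ≡ 2 mod 6) yet 8 ≡ 8 (mod 42), not 0.

Neither implication holds.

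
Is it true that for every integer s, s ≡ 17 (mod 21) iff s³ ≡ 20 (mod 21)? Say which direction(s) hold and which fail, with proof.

The forward direction holds; the converse fails.

Forward direction. Suppose s ≡ 17 (mod 21). Write s = 21j + 17. Then (21j + 17)³ = 9261j³ + 22491j² + 18207j + 4913 = 21(441j³ + 1071j² + 867j + 233) + 20, so s³ ≡ 20 (mod 21).

Converse. This fails: take s = 5. Then 5³ = 125 ≡ 20 (mod 21), yet 5 ≡ 5 (mod 21), not 17.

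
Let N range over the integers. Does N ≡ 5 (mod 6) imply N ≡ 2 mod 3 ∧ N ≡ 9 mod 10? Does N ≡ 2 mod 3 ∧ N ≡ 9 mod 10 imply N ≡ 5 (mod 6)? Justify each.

Not equivalent: only (⇐) holds.

(→) This fails: N = 5 gives 5 ≡ 5 (mod 6) but 5 ≡ 5 (mod 10), so the conjunction on the right does not hold.

(←) Conversely, if N ≡ 2 (mod 3) and N ≡ 9 (mod 10), then by the Chinese remainder theorem N ≡ 29 (mod 30). Since 29 ≡ 5 (mod 6) and 6 ∣ 30, we get N ≡ 5 (mod 6).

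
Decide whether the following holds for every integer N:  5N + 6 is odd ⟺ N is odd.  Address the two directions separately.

Both implications hold.

Forward direction. Suppose 5N + 6 is odd. Since 5 is odd, 5N and N have the same parity, so 5N + 6 ≡ N + 6 (mod 2). As 6 is even, 5N + 6 is odd exactly when N is odd. Thus N is odd.

Converse. Suppose N is odd; write N = 2j + 1. Then 5N + 6 = 5·(2j + 1) + 6 = 2·5j + 11, which is odd.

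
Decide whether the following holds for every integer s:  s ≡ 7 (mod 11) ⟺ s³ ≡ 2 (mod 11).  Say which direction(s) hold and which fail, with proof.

(→) Suppose s ≡ 7 (mod 11). Write s = 11j + 7. Then (11j + 7)³ = 1331j³ + 2541j² + 1617j + 343 = 11(121j³ + 231j² + 147j + 31) + 2, so s³ ≡ 2 (mod 11).

(←) Conversely, suppose s³ ≡ 2 (mod 11). The only residue r in {0, …, 10} with r³ ≡ 2 (mod 11) is r = 7, so s ≡ 7 (mod 11).

Equivalent; both directions hold.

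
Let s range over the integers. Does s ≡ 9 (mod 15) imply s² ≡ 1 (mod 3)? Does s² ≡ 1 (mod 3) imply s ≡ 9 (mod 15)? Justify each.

(⇒) This fails: take s = 9. Then 9 ≡ 9 (mod 15), but 9² = 81 ≡ 0 (mod 3), not 1.

(⇐) This fails: take s = 1. Then 1² = 1 ≡ 1 (mod 3), yet 1 ≡ 1 (mod 15), not 9.

(⇒) fails and (⇐) fails.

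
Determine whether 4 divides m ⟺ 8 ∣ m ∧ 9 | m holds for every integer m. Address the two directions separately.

Forward direction. This fails: take m = 4. Certainly 4 ∣ 4, but 8 ∤ 4.

Converse. Suppose 8 ∣ m and 9 ∣ m. Any common multiple of 8 and 9 is a multiple of their lcm; here gcd(8, 9) = 1, so lcm(8, 9) = 8·9 = 72, so 72 ∣ m. Since 4 ∣ 72, it follows that 4 ∣ m.

The forward direction fails; the converse holds.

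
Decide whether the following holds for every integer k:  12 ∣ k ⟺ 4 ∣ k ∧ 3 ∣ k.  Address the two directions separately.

Forward direction. If 12 ∣ k, write k = 12q. Since 12 = 3·4, k = 4·(3q), so 4 ∣ k; and since 12 = 4·3, k = 3·(4q), so 3 ∣ k.

Converse. Suppose 4 ∣ k and 3 ∣ k. Any common multiple of 4 and 3 is a multiple of their lcm; here gcd(4, 3) = 1, so lcm(4, 3) = 4·3 = 12, so 12 ∣ k.

Equivalent; both directions hold.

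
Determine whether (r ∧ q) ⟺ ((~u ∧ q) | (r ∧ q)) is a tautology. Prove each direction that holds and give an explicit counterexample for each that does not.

Not equivalent: only (⇒) holds.

(⇒) Assume the antecedent. If r is true, the antecedent forces (r = T, q = T, u = F) or (r = T, q = T, u = T), and (~u ∧ q) | (r ∧ q) holds there. If r is false, the antecedent cannot hold. Either way (~u ∧ q) | (r ∧ q) holds.

(⇐) This fails. Under r = F, q = T, u = F, the left side is false but the right side is true.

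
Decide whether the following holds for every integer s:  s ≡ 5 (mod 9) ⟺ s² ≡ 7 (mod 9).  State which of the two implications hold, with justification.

Only the forward direction holds.

Forward direction. Suppose s ≡ 5 (mod 9). Write s = 9j + 5. Then (9j + 5)² = 81j² + 90j + 25 = 9(9j² + 10j + 2) + 7, so s² ≡ 7 (mod 9).

Converse. This fails: take s = 4. Then 4² = 16 ≡ 7 (mod 9), yet 4 ≡ 4 (mod 9), not 5.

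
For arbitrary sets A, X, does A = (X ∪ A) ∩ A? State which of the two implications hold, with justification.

(⊆) Let x ∈ A. Then either x ∈ A and x ∉ X; or x ∈ A ∩ X. In each case x ∈ (X ∪ A) ∩ A, so A ⊆ (X ∪ A) ∩ A.

(⊇) Let x ∈ (X ∪ A) ∩ A. Then either x ∈ A and x ∉ X; or x ∈ A ∩ X. In each case x ∈ A, so (X ∪ A) ∩ A ⊆ A.

Both inclusions hold.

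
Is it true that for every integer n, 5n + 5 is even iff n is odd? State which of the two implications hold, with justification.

Equivalent; both directions hold.

Forward direction. Suppose 5n + 5 is even. Since 5 is odd, 5n and n have the same parity, so 5n + 5 ≡ n + 5 (mod 2). As 5 is odd, 5n + 5 is even exactly when n is odd. Thus n is odd.

Converse. Suppose n is odd; write n = 2j + 1. Then 5n + 5 = 5·(2j + 1) + 5 = 2·5j + 10, which is even.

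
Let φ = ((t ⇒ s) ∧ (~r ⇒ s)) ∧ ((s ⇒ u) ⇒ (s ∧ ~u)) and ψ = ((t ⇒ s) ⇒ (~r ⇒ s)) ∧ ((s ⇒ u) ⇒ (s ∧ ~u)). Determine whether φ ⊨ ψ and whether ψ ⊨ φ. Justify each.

The biconditional holds.

[⇒] Assume the antecedent. If t is true, the antecedent forces (t = T, s = T, r = F, u = F) or (t = T, s = T, r = T, u = F), and the consequent holds there. If t is false, the antecedent forces (t = F, s = T, r = F, u = F) or (t = F, s = T, r = T, u = F), and the consequent holds there. Either way the consequent holds.

[⇐] Assume the antecedent. If t is true, the antecedent forces (t = T, s = T, r = F, u = F) or (t = T, s = T, r = T, u = F), and the consequent holds there. If t is false, the antecedent forces (t = F, s = T, r = F, u = F) or (t = F, s = T, r = T, u = F), and the consequent holds there. Either way the consequent holds.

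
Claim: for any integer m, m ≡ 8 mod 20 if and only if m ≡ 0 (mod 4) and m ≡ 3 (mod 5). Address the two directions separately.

[⇒] Suppose m ≡ 8 (mod 20); write m = 20j + 8. Since 4 ∣ 20, reducing mod 4 gives m ≡ 8 ≡ 0 (mod 4); since 5 ∣ 20, reducing mod 5 gives m ≡ 8 ≡ 3 (mod 5).

[⇐] Conversely, if m ≡ 0 (mod 4) and m ≡ 3 (mod 5), then by the Chinese remainder theorem m ≡ 8 (mod 20). This is exactly m ≡ 8 (mod 20).

Equivalent; both directions hold.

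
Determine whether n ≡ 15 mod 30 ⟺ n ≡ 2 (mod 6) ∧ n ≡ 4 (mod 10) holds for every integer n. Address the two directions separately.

(⇒) fails and (⇐) fails.

(⟹) This fails: n = 15 gives 15 ≡ 15 (mod 30) but 15 ≡ 3 (mod 6), so the conjunction on the right does not hold.

(⟸) This fails: n = 14 satisfies both congruences on the right (14 ≡ 2 mod 6 and 14 ≡ 4 mod 10) yet 14 ≡ 14 (mod 30), not 15.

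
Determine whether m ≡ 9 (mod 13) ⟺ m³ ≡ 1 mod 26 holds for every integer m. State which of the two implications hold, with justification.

Neither direction holds.

(⟹) This fails: take m = 22. Then 22 ≡ 9 (mod 13), but 22³ = 10648 ≡ 14 (mod 26), not 1.

(⟸) This fails: take m = 1. Then 1³ = 1 ≡ 1 (mod 26), yet 1 ≡ 1 (mod 13), not 9.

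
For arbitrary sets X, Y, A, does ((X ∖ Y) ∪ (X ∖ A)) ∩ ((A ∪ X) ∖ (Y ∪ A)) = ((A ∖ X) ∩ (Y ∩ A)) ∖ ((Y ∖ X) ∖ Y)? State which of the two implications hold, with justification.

Neither inclusion holds.

(⟹) This inclusion fails. Take X = {1}, Y = ∅, A = ∅; then 1 ∈ ((X ∖ Y) ∪ (X ∖ A)) ∩ ((A ∪ X) ∖ (Y ∪ A)) but 1 ∉ ((A ∖ X) ∩ (Y ∩ A)) ∖ ((Y ∖ X) ∖ Y).

(⟸) This inclusion fails. Take X = ∅, Y = {1}, A = {1}; then 1 ∈ ((A ∖ X) ∩ (Y ∩ A)) ∖ ((Y ∖ X) ∖ Y) but 1 ∉ ((X ∖ Y) ∪ (X ∖ A)) ∩ ((A ∪ X) ∖ (Y ∪ A)).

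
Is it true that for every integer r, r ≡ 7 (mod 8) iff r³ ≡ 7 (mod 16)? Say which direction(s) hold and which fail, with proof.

The forward direction fails; the converse holds.

[⇒] This fails: take r = 15. Then 15 ≡ 7 (mod 8), but 15³ = 3375 ≡ 15 (mod 16), not 7.

[⇐] Conversely, the residues r modulo 16 with r³ ≡ 7 (mod 16) are exactly {7}, and each is ≡ 7 (mod 8).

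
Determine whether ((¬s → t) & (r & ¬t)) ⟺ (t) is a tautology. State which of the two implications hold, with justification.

(⇒) fails and (⇐) fails.

[⇒] This fails. Under s = T, r = T, t = F, the left side is true but the right side is false.

[⇐] This fails. Under s = F, r = F, t = T, the left side is false but the right side is true.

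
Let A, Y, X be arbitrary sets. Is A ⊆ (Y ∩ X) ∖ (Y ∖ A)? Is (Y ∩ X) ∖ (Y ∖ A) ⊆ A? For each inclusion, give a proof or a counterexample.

(⊆) fails; (⊇) holds.

Forward inclusion. This inclusion fails. Take A = {1}, Y = ∅, X = ∅; then 1 ∈ A but 1 ∉ (Y ∩ X) ∖ (Y ∖ A).

Reverse inclusion. Let x ∈ (Y ∩ X) ∖ (Y ∖ A). Then x ∈ A ∩ Y ∩ X, from which x ∈ A.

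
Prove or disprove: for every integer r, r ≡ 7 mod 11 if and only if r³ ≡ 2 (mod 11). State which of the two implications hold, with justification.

Equivalent; both directions hold.

(⇒) Suppose r ≡ 7 mod 11. Write r = 11j + 7. Then (11j + 7)³ = 1331j³ + 2541j² + 1617j + 343 = 11(121j³ + 231j² + 147j + 31) + 2, so r³ ≡ 2 (mod 11).

(⇐) For the converse, argue contrapositively. If r ≢ 7 (mod 11), then r is congruent to one of 0, 1, 2, 3, 4, 5, 6, 8, 9, 10 modulo 11, and these give r³ ≡ 0, 1, 8, 5, 9, 4, 7, 6, 3, 10 respectively — never 2.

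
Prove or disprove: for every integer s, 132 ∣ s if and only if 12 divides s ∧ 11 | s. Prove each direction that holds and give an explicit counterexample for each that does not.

(←) Suppose 12 ∣ s and 11 ∣ s. Any common multiple of 12 and 11 is a multiple of their lcm; here gcd(12, 11) = 1, so lcm(12, 11) = 12·11 = 132, so 132 ∣ s.

(→) If 132 ∣ s, write s = 132q. Since 132 = 11·12, s = 12·(11q), so 12 ∣ s; and since 132 = 12·11, s = 11·(12q), so 11 ∣ s.

Both implications hold.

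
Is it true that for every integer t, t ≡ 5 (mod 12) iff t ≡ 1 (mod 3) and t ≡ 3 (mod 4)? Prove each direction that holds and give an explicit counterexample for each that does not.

(→) This fails: t = 5 gives 5 ≡ 5 (mod 12) but 5 ≡ 2 (mod 3), so the conjunction on the right does not hold.

(←) This fails: t = 7 satisfies both congruences on the right (7 ≡ 1 mod 3 and 7 ≡ 3 mod 4) yet 7 ≡ 7 (mod 12), not 5.

Neither implication holds.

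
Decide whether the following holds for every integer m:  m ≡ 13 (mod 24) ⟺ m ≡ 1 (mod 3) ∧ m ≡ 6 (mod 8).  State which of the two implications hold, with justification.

Neither implication holds.

(⇒) This fails: m = 13 gives 13 ≡ 13 (mod 24) but 13 ≡ 5 (mod 8), so the conjunction on the right does not hold.

(⇐) This fails: m = 22 satisfies both congruences on the right (22 ≡ 1 mod 3 and 22 ≡ 6 mod 8) yet 22 ≡ 22 (mod 24), not 13.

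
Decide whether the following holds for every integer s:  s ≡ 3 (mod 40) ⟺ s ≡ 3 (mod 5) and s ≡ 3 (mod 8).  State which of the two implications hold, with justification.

Both directions hold.

(⇒) Suppose s ≡ 3 (mod 40); write s = 40j + 3. Since 5 ∣ 40, reducing mod 5 gives s ≡ 3 (mod 5); since 8 ∣ 40, reducing mod 8 gives s ≡ 3 (mod 8).

(⇐) Conversely, if s ≡ 3 (mod 5) and s ≡ 3 (mod 8), then by the Chinese remainder theorem s ≡ 3 (mod 40). This is exactly s ≡ 3 (mod 40).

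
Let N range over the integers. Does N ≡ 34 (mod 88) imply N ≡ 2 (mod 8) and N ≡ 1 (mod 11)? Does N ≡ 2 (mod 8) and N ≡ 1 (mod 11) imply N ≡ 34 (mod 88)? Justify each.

Both implications hold.

(⇒) Suppose N ≡ 34 (mod 88); write N = 88j + 34. Since 8 ∣ 88, reducing mod 8 gives N ≡ 34 ≡ 2 (mod 8); since 11 ∣ 88, reducing mod 11 gives N ≡ 34 ≡ 1 (mod 11).

(⇐) Conversely, if N ≡ 2 (mod 8) and N ≡ 1 (mod 11), then by the Chinese remainder theorem N ≡ 34 (mod 88). This is exactly N ≡ 34 (mod 88).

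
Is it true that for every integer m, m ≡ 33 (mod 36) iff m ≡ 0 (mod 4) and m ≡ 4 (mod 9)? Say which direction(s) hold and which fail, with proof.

(→) This fails: m = 33 gives 33 ≡ 33 (mod 36) but 33 ≡ 1 (mod 4), so the conjunction on the right does not hold.

(←) This fails: m = 4 satisfies both congruences on the right (4 ≡ 0 mod 4 and 4 ≡ 4 mod 9) yet 4 ≡ 4 (mod 36), not 33.

Both directions fail.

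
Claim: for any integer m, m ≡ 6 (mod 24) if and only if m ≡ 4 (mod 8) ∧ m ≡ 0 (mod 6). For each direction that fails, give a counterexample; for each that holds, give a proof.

(→) This fails: m = 6 gives 6 ≡ 6 (mod 24) but 6 ≡ 6 (mod 8), so the conjunction on the right does not hold.

(←) This fails: m = 12 satisfies both congruences on the right (12 ≡ 4 mod 8 and 12 ≡ 0 mod 6) yet 12 ≡ 12 (mod 24), not 6.

Neither direction holds.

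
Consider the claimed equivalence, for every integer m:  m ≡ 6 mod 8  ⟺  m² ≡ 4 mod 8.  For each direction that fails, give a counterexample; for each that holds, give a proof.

(⇒) holds; (⇐) fails.

[⇒] Suppose m ≡ 6 mod 8. Write m = 8j + 6. Then (8j + 6)² = 64j² + 96j + 36 = 8(8j² + 12j + 4) + 4, so m² ≡ 4 (mod 8).

[⇐] This fails: take m = 2. Then 2² = 4 ≡ 4 (mod 8), yet 2 ≡ 2 (mod 8), not 6.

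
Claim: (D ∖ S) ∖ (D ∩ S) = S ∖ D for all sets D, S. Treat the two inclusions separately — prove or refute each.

Forward inclusion. This inclusion fails. Take D = {1}, S = ∅; then 1 ∈ (D ∖ S) ∖ (D ∩ S) but 1 ∉ S ∖ D.

Reverse inclusion. This inclusion fails. Take D = ∅, S = {1}; then 1 ∈ S ∖ D but 1 ∉ (D ∖ S) ∖ (D ∩ S).

(⊆) fails and (⊇) fails.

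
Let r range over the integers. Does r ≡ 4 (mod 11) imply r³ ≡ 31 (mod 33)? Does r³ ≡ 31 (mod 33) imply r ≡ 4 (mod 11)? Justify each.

(⇒) This fails: take r = 15. Then 15 ≡ 4 (mod 11), but 15³ = 3375 ≡ 9 (mod 33), not 31.

(⇐) Conversely, the residues r modulo 33 with r³ ≡ 31 (mod 33) are exactly {4}, and each is ≡ 4 (mod 11).

Only the converse holds.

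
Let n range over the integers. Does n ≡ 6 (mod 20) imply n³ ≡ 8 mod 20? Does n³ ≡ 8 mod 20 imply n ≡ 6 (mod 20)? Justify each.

Both directions fail.

Forward direction. This fails: take n = 6. Then 6 ≡ 6 (mod 20), but 6³ = 216 ≡ 16 (mod 20), not 8.

Converse. This fails: take n = 2. Then 2³ = 8 ≡ 8 (mod 20), yet 2 ≡ 2 (mod 20), not 6.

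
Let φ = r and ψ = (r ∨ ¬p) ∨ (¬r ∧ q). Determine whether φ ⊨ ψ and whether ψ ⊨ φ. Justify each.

[⇒] Assume the antecedent. If r is true, (r ∨ ¬p) ∨ (¬r ∧ q) reduces to true regardless of the other variables. If r is false, the antecedent cannot hold. Either way (r ∨ ¬p) ∨ (¬r ∧ q) holds.

[⇐] This fails. Under r = F, p = F, q = F, the left side is false but the right side is true.

(⇒) holds; (⇐) fails.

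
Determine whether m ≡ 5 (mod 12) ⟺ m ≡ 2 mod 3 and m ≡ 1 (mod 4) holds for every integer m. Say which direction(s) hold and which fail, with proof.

Equivalent; both directions hold.

(⇐) If m ≡ 2 (mod 3) and m ≡ 1 (mod 4), then by the Chinese remainder theorem m ≡ 5 (mod 12). This is exactly m ≡ 5 (mod 12).

(⇒) Suppose m ≡ 5 (mod 12); write m = 12j + 5. Since 3 ∣ 12, reducing mod 3 gives m ≡ 5 ≡ 2 (mod 3); since 4 ∣ 12, reducing mod 4 gives m ≡ 5 ≡ 1 (mod 4).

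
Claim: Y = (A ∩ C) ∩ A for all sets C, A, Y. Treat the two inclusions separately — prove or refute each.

Forward inclusion. This inclusion fails. Take C = ∅, A = ∅, Y = {1}; then 1 ∈ Y but 1 ∉ (A ∩ C) ∩ A.

Reverse inclusion. This inclusion fails. Take C = {1}, A = {1}, Y = ∅; then 1 ∈ (A ∩ C) ∩ A but 1 ∉ Y.

Neither inclusion holds.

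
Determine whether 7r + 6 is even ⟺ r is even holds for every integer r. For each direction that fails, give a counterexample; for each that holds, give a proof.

(⟸) Suppose r is even; write r = 2j. Then 7r + 6 = 7·(2j) + 6 = 2·7j + 6, which is even.

(⟹) Suppose 7r + 6 is even. Since 7 is odd, 7r and r have the same parity, so 7r + 6 ≡ r + 6 (mod 2). As 6 is even, 7r + 6 is even exactly when r is even. Thus r is even.

Equivalent; both directions hold.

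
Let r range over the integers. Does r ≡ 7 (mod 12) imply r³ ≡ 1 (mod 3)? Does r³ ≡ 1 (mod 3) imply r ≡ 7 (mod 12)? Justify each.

The forward direction holds; the converse fails.

Forward direction. Suppose r ≡ 7 (mod 12). Then r³ ≡ 7³ = 343 (mod 12), and since 3 ∣ 12, also r³ ≡ 1 (mod 3).

Converse. This fails: take r = 1. Then 1³ = 1 ≡ 1 (mod 3), yet 1 ≡ 1 (mod 12), not 7.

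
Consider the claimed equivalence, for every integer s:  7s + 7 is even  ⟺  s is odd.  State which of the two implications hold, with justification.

(⇒) Suppose 7s + 7 is even. Since 7 is odd, 7s and s have the same parity, so 7s + 7 ≡ s + 7 (mod 2). As 7 is odd, 7s + 7 is even exactly when s is odd. Thus s is odd.

(⇐) Conversely, suppose s is odd; write s = 2j + 1. Then 7s + 7 = 7·(2j + 1) + 7 = 2·7j + 14, which is even.

The biconditional holds.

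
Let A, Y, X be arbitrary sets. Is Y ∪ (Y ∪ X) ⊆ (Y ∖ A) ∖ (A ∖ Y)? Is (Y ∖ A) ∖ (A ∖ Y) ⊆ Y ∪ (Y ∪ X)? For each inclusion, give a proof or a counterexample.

(⟹) This inclusion fails. Take A = {1}, Y = {1}, X = ∅; then 1 ∈ Y ∪ (Y ∪ X) but 1 ∉ (Y ∖ A) ∖ (A ∖ Y).

(⟸) Let x ∈ (Y ∖ A) ∖ (A ∖ Y). Then either x ∈ Y and x ∉ A, X; or x ∈ Y ∩ X and x ∉ A. In each case x ∈ Y ∪ (Y ∪ X), so (Y ∖ A) ∖ (A ∖ Y) ⊆ Y ∪ (Y ∪ X).

(⊆) fails; (⊇) holds.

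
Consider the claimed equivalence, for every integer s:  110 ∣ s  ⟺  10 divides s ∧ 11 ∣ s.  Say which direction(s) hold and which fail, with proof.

The biconditional holds.

(⇒) If 110 ∣ s, write s = 110q. Since 110 = 11·10, s = 10·(11q), so 10 ∣ s; and since 110 = 10·11, s = 11·(10q), so 11 ∣ s.

(⇐) Suppose 10 ∣ s and 11 ∣ s. Any common multiple of 10 and 11 is a multiple of their lcm; here gcd(10, 11) = 1, so lcm(10, 11) = 10·11 = 110, so 110 ∣ s.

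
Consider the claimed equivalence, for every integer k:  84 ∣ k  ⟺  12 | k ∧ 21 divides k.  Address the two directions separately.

[⇒] If 84 ∣ k, write k = 84q. Since 84 = 7·12, k = 12·(7q), so 12 ∣ k; and since 84 = 4·21, k = 21·(4q), so 21 ∣ k.

[⇐] Suppose 12 ∣ k and 21 ∣ k. Any common multiple of 12 and 21 is a multiple of their lcm; here lcm(12, 21) = 12·21/gcd(12, 21) = 252/3 = 84, so 84 ∣ k.

Equivalent; both directions hold.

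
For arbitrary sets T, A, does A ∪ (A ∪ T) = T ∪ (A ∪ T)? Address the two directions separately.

Both inclusions hold; the sets are equal.

(⟹) Let x ∈ A ∪ (A ∪ T). Then either x ∈ T and x ∉ A; or x ∈ A and x ∉ T; or x ∈ T ∩ A. In each case x ∈ T ∪ (A ∪ T), so A ∪ (A ∪ T) ⊆ T ∪ (A ∪ T).

(⟸) Let x ∈ T ∪ (A ∪ T). Then either x ∈ T and x ∉ A; or x ∈ A and x ∉ T; or x ∈ T ∩ A. In each case x ∈ A ∪ (A ∪ T), so T ∪ (A ∪ T) ⊆ A ∪ (A ∪ T).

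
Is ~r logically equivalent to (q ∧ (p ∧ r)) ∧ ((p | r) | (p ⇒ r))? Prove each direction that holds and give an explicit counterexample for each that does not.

[⇒] This fails. Under q = F, r = F, p = F, the left side is true but the right side is false.

[⇐] This fails. Under q = T, r = T, p = T, the left side is false but the right side is true.

Neither direction holds.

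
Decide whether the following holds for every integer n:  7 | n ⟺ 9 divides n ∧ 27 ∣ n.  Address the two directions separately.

(⇒) fails and (⇐) fails.

(→) This fails: take n = 7. Certainly 7 ∣ 7, but 9 ∤ 7.

(←) This fails: take n = 27. Both 9 ∣ 27 and 27 ∣ 27, yet 27 is not a multiple of 7 (since 27 = 3·7 + 6), so 7 ∤ 27.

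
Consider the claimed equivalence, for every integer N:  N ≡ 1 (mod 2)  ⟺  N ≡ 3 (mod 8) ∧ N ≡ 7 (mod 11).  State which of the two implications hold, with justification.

(⟹) This fails: N = 1 gives 1 ≡ 1 (mod 2) but 1 ≡ 1 (mod 8), so the conjunction on the right does not hold.

(⟸) Conversely, if N ≡ 3 (mod 8) and N ≡ 7 (mod 11), then by the Chinese remainder theorem N ≡ 51 (mod 88). Since 51 ≡ 1 (mod 2) and 2 ∣ 88, we get N ≡ 1 (mod 2).

Only the converse holds.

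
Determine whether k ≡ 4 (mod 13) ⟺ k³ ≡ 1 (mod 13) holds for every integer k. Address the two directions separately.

Neither implication holds.

Forward direction. This fails: take k = 4. Then 4 ≡ 4 (mod 13), but 4³ = 64 ≡ 12 (mod 13), not 1.

Converse. This fails: take k = 1. Then 1³ = 1 ≡ 1 (mod 13), yet 1 ≡ 1 (mod 13), not 4.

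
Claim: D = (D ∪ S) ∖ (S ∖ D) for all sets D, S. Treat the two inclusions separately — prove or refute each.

Forward inclusion. Let x ∈ D. Then either x ∈ D and x ∉ S; or x ∈ D ∩ S. In each case x ∈ (D ∪ S) ∖ (S ∖ D), so D ⊆ (D ∪ S) ∖ (S ∖ D).

Reverse inclusion. Let x ∈ (D ∪ S) ∖ (S ∖ D). Then either x ∈ D and x ∉ S; or x ∈ D ∩ S. In each case x ∈ D, so (D ∪ S) ∖ (S ∖ D) ⊆ D.

Both inclusions hold.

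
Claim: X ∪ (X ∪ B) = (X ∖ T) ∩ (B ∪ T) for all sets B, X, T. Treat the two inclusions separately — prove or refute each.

(⊆) This inclusion fails. Take B = {1}, X = ∅, T = ∅; then 1 ∈ X ∪ (X ∪ B) but 1 ∉ (X ∖ T) ∩ (B ∪ T).

(⊇) Let x ∈ (X ∖ T) ∩ (B ∪ T). Then x ∈ B ∩ X and x ∉ T, from which x ∈ X ∪ (X ∪ B).

Only the reverse inclusion holds.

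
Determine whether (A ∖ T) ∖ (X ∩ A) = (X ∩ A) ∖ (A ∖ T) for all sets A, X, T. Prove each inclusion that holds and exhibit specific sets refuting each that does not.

Neither inclusion holds.

Forward inclusion. This inclusion fails. Take A = {1}, X = ∅, T = ∅; then 1 ∈ (A ∖ T) ∖ (X ∩ A) but 1 ∉ (X ∩ A) ∖ (A ∖ T).

Reverse inclusion. This inclusion fails. Take A = {1}, X = {1}, T = {1}; then 1 ∈ (X ∩ A) ∖ (A ∖ T) but 1 ∉ (A ∖ T) ∖ (X ∩ A).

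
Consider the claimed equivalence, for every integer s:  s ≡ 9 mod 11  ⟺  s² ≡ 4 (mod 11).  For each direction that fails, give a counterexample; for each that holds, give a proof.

[⇒] Suppose s ≡ 9 mod 11. Write s = 11j + 9. Then (11j + 9)² = 121j² + 198j + 81 = 11(11j² + 18j + 7) + 4, so s² ≡ 4 (mod 11).

[⇐] This fails: take s = 2. Then 2² = 4 ≡ 4 (mod 11), yet 2 ≡ 2 (mod 11), not 9.

The forward direction holds; the converse fails.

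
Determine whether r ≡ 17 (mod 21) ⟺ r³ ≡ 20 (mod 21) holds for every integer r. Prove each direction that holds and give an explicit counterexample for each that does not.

[⇐] This fails: take r = 5. Then 5³ = 125 ≡ 20 (mod 21), yet 5 ≡ 5 (mod 21), not 17.

[⇒] Suppose r ≡ 17 (mod 21). Write r = 21j + 17. Then (21j + 17)³ = 9261j³ + 22491j² + 18207j + 4913 = 21(441j³ + 1071j² + 867j + 233) + 20, so r³ ≡ 20 (mod 21).

Only the forward direction holds.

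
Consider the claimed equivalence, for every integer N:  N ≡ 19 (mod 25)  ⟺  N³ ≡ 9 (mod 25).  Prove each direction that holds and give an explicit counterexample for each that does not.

[⇒] Suppose N ≡ 19 (mod 25). Write N = 25j + 19. Then (25j + 19)³ = 15625j³ + 35625j² + 27075j + 6859 = 25(625j³ + 1425j² + 1083j + 274) + 9, so N³ ≡ 9 (mod 25).

[⇐] Conversely, suppose N³ ≡ 9 (mod 25). The only residue r in {0, …, 24} with r³ ≡ 9 (mod 25) is r = 19, so N ≡ 19 (mod 25).

The biconditional holds.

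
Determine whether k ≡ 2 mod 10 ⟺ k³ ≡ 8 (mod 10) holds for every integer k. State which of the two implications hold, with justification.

[⇒] Suppose k ≡ 2 mod 10. Write k = 10j + 2. Then (10j + 2)³ = 1000j³ + 600j² + 120j + 8 = 10(100j³ + 60j² + 12j) + 8, so k³ ≡ 8 (mod 10).

[⇐] Conversely, suppose k³ ≡ 8 (mod 10). The only residue r in {0, …, 9} with r³ ≡ 8 (mod 10) is r = 2, so k ≡ 2 (mod 10).

Both directions hold; the statement is true.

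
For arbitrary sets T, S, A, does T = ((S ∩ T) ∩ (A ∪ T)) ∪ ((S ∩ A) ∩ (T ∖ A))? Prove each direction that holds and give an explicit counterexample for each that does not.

(⟹) This inclusion fails. Take T = {1}, S = ∅, A = ∅; then 1 ∈ T but 1 ∉ ((S ∩ T) ∩ (A ∪ T)) ∪ ((S ∩ A) ∩ (T ∖ A)).

(⟸) Let x ∈ ((S ∩ T) ∩ (A ∪ T)) ∪ ((S ∩ A) ∩ (T ∖ A)). Then either x ∈ T ∩ S and x ∉ A; or x ∈ T ∩ S ∩ A. In each case x ∈ T, so ((S ∩ T) ∩ (A ∪ T)) ∪ ((S ∩ A) ∩ (T ∖ A)) ⊆ T.

Only the reverse inclusion holds.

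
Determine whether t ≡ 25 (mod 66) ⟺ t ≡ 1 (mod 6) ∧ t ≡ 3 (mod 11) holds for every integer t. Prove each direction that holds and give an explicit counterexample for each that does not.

Equivalent; both directions hold.

[⇒] Suppose t ≡ 25 (mod 66); write t = 66j + 25. Since 6 ∣ 66, reducing mod 6 gives t ≡ 25 ≡ 1 (mod 6); since 11 ∣ 66, reducing mod 11 gives t ≡ 25 ≡ 3 (mod 11).

[⇐] Conversely, if t ≡ 1 (mod 6) and t ≡ 3 (mod 11), then by the Chinese remainder theorem t ≡ 25 (mod 66). This is exactly t ≡ 25 (mod 66).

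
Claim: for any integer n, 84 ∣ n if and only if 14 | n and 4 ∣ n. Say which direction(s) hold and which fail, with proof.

Converse. This fails: take n = 28. Both 14 ∣ 28 and 4 ∣ 28, yet 28 is not a multiple of 84 (since 28 = 0·84 + 28), so 84 ∤ 28.

Forward direction. If 84 ∣ n, write n = 84q. Since 84 = 6·14, n = 14·(6q), so 14 ∣ n; and since 84 = 21·4, n = 4·(21q), so 4 ∣ n.

Only the forward direction holds.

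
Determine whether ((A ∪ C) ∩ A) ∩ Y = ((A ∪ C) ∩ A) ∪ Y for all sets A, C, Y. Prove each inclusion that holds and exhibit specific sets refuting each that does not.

(⟹) Let x ∈ ((A ∪ C) ∩ A) ∩ Y. Then either x ∈ A ∩ Y and x ∉ C; or x ∈ A ∩ C ∩ Y. In each case x ∈ ((A ∪ C) ∩ A) ∪ Y, so ((A ∪ C) ∩ A) ∩ Y ⊆ ((A ∪ C) ∩ A) ∪ Y.

(⟸) This inclusion fails. Take A = {1}, C = ∅, Y = ∅; then 1 ∈ ((A ∪ C) ∩ A) ∪ Y but 1 ∉ ((A ∪ C) ∩ A) ∩ Y.

The sets are not equal: only the forward inclusion holds.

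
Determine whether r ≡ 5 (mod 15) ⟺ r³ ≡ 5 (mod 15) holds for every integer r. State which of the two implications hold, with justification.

Both implications hold.

Forward direction. Suppose r ≡ 5 (mod 15). Write r = 15j + 5. Then (15j + 5)³ = 3375j³ + 3375j² + 1125j + 125 = 15(225j³ + 225j² + 75j + 8) + 5, so r³ ≡ 5 (mod 15).

Converse. Suppose r³ ≡ 5 (mod 15). The only residue r in {0, …, 14} with r³ ≡ 5 (mod 15) is r = 5, so r ≡ 5 (mod 15).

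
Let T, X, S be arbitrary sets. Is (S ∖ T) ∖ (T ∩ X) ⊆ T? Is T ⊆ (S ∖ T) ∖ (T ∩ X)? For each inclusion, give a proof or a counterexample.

(⊆) This inclusion fails. Take T = ∅, X = ∅, S = {1}; then 1 ∈ (S ∖ T) ∖ (T ∩ X) but 1 ∉ T.

(⊇) This inclusion fails. Take T = {1}, X = ∅, S = ∅; then 1 ∈ T but 1 ∉ (S ∖ T) ∖ (T ∩ X).

Both inclusions fail.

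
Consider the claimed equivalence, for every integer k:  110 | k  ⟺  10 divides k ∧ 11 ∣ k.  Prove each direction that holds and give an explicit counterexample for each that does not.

[⇒] If 110 ∣ k, write k = 110q. Since 110 = 11·10, k = 10·(11q), so 10 ∣ k; and since 110 = 10·11, k = 11·(10q), so 11 ∣ k.

[⇐] Suppose 10 ∣ k and 11 ∣ k. Any common multiple of 10 and 11 is a multiple of their lcm; here gcd(10, 11) = 1, so lcm(10, 11) = 10·11 = 110, so 110 ∣ k.

Both directions hold; the statement is true.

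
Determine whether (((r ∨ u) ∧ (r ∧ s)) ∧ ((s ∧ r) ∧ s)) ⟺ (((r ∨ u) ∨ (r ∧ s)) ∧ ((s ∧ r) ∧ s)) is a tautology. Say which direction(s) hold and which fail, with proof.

Both implications hold.

(⇒) Assume the antecedent. If s is true, the antecedent forces (s = T, r = T, u = F) or (s = T, r = T, u = T), and the consequent holds there. If s is false, the antecedent cannot hold. Either way the consequent holds.

(⇐) Assume the antecedent. If s is true, the antecedent forces (s = T, r = T, u = F) or (s = T, r = T, u = T), and the consequent holds there. If s is false, the antecedent cannot hold. Either way the consequent holds.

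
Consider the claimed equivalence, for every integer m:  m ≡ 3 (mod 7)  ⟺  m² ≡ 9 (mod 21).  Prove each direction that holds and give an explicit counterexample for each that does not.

Both directions fail.

(→) This fails: take m = 10. Then 10 ≡ 3 (mod 7), but 10² = 100 ≡ 16 (mod 21), not 9.

(←) This fails: take m = 18. Then 18² = 324 ≡ 9 (mod 21), yet 18 ≡ 4 (mod 7), not 3.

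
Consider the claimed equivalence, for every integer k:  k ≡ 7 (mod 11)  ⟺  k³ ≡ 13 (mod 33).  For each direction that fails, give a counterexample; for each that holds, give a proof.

Forward direction. This fails: take k = 18. Then 18 ≡ 7 (mod 11), but 18³ = 5832 ≡ 24 (mod 33), not 13.

Converse. The residues r modulo 33 with r³ ≡ 13 (mod 33) are exactly {7}, and each is ≡ 7 (mod 11).

Only the reverse direction holds.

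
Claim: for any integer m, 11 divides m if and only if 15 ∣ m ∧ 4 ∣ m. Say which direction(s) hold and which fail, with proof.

Forward direction. This fails: take m = 11. Certainly 11 ∣ 11, but 15 ∤ 11.

Converse. This fails: take m = 60. Both 15 ∣ 60 and 4 ∣ 60, yet 60 is not a multiple of 11 (since 60 = 5·11 + 5), so 11 ∤ 60.

Neither implication holds.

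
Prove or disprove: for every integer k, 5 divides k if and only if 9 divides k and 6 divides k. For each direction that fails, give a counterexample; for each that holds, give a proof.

(→) This fails: take k = 5. Certainly 5 ∣ 5, but 9 ∤ 5.

(←) This fails: take k = 18. Both 9 ∣ 18 and 6 ∣ 18, yet 18 is not a multiple of 5 (since 18 = 3·5 + 3), so 5 ∤ 18.

Neither implication holds.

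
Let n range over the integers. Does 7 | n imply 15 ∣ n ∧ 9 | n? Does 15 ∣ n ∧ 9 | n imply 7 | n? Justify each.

(⟹) This fails: take n = 7. Certainly 7 ∣ 7, but 15 ∤ 7.

(⟸) This fails: take n = 45. Both 15 ∣ 45 and 9 ∣ 45, yet 45 is not a multiple of 7 (since 45 = 6·7 + 3), so 7 ∤ 45.

Both directions fail.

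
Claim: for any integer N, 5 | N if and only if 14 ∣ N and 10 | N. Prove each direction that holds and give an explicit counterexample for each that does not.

Only the converse holds.

(→) This fails: take N = 5. Certainly 5 ∣ 5, but 14 ∤ 5.

(←) Suppose 14 ∣ N and 10 ∣ N. Any common multiple of 14 and 10 is a multiple of their lcm; here lcm(14, 10) = 14·10/gcd(14, 10) = 140/2 = 70, so 70 ∣ N. Since 5 ∣ 70, it follows that 5 ∣ N.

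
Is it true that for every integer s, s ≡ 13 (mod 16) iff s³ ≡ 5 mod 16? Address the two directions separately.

Equivalent; both directions hold.

(⇒) Suppose s ≡ 13 (mod 16). Write s = 16j + 13. Then (16j + 13)³ = 4096j³ + 9984j² + 8112j + 2197 = 16(256j³ + 624j² + 507j + 137) + 5, so s³ ≡ 5 (mod 16).

(⇐) Conversely, suppose s³ ≡ 5 (mod 16). The only residue r in {0, …, 15} with r³ ≡ 5 (mod 16) is r = 13, so s ≡ 13 (mod 16).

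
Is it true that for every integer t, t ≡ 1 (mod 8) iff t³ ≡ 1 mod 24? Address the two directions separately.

(⟹) This fails: take t = 9. Then 9 ≡ 1 (mod 8), but 9³ = 729 ≡ 9 (mod 24), not 1.

(⟸) Conversely, the residues r modulo 24 with r³ ≡ 1 (mod 24) are exactly {1}, and each is ≡ 1 (mod 8).

Only the converse holds.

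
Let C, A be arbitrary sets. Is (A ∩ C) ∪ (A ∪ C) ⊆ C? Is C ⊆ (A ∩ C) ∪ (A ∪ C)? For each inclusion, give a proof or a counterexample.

Forward inclusion. This inclusion fails. Take C = ∅, A = {1}; then 1 ∈ (A ∩ C) ∪ (A ∪ C) but 1 ∉ C.

Reverse inclusion. Let x ∈ C. Then either x ∈ C and x ∉ A; or x ∈ C ∩ A. In each case x ∈ (A ∩ C) ∪ (A ∪ C), so C ⊆ (A ∩ C) ∪ (A ∪ C).

Only the reverse inclusion holds.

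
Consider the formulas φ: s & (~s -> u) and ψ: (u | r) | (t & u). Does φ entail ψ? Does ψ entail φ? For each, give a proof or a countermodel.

Both directions fail.

(⇒) This fails. Under t = F, u = F, s = T, r = F, the left side is true but the right side is false.

(⇐) This fails. Under t = F, u = T, s = F, r = F, the left side is false but the right side is true.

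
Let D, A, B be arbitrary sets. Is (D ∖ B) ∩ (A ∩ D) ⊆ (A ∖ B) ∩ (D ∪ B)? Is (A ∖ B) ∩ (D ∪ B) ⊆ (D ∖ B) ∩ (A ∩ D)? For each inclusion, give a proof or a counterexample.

Forward inclusion. Let x ∈ (D ∖ B) ∩ (A ∩ D). Then x ∈ D ∩ A and x ∉ B, from which x ∈ (A ∖ B) ∩ (D ∪ B).

Reverse inclusion. Let x ∈ (A ∖ B) ∩ (D ∪ B). Then x ∈ D ∩ A and x ∉ B, from which x ∈ (D ∖ B) ∩ (A ∩ D).

Both inclusions hold.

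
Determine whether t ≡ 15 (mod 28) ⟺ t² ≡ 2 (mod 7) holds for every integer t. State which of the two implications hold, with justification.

(⇒) fails and (⇐) fails.

[⇒] This fails: take t = 15. Then 15 ≡ 15 (mod 28), but 15² = 225 ≡ 1 (mod 7), not 2.

[⇐] This fails: take t = 3. Then 3² = 9 ≡ 2 (mod 7), yet 3 ≡ 3 (mod 28), not 15.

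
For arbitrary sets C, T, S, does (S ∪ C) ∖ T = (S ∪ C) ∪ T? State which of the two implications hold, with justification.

Forward inclusion. Let x ∈ (S ∪ C) ∖ T. Then either x ∈ C and x ∉ T, S; or x ∈ S and x ∉ C, T; or x ∈ C ∩ S and x ∉ T. In each case x ∈ (S ∪ C) ∪ T, so (S ∪ C) ∖ T ⊆ (S ∪ C) ∪ T.

Reverse inclusion. This inclusion fails. Take C = ∅, T = {1}, S = ∅; then 1 ∈ (S ∪ C) ∪ T but 1 ∉ (S ∪ C) ∖ T.

Only the forward inclusion holds.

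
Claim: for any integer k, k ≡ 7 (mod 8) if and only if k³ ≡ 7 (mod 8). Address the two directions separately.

Both implications hold.

(→) Suppose k ≡ 7 (mod 8). Write k = 8j + 7. Then (8j + 7)³ = 512j³ + 1344j² + 1176j + 343 = 8(64j³ + 168j² + 147j + 42) + 7, so k³ ≡ 7 (mod 8).

(←) Conversely, suppose k³ ≡ 7 (mod 8). The only residue r in {0, …, 7} with r³ ≡ 7 (mod 8) is r = 7, so k ≡ 7 (mod 8).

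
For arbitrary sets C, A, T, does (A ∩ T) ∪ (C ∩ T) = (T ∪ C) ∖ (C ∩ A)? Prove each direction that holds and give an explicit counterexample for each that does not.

Neither inclusion holds.

Forward inclusion. This inclusion fails. Take C = {1}, A = {1}, T = {1}; then 1 ∈ (A ∩ T) ∪ (C ∩ T) but 1 ∉ (T ∪ C) ∖ (C ∩ A).

Reverse inclusion. This inclusion fails. Take C = {1}, A = ∅, T = ∅; then 1 ∈ (T ∪ C) ∖ (C ∩ A) but 1 ∉ (A ∩ T) ∪ (C ∩ T).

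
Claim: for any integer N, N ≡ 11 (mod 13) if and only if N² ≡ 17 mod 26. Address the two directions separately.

[⇒] This fails: take N = 24. Then 24 ≡ 11 (mod 13), but 24² = 576 ≡ 4 (mod 26), not 17.

[⇐] This fails: take N = 15. Then 15² = 225 ≡ 17 (mod 26), yet 15 ≡ 2 (mod 13), not 11.

(⇒) fails and (⇐) fails.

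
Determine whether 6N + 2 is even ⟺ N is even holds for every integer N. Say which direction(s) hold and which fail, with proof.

[⇐] Suppose N is even. Since 6 is even, 6N is even for every N, so 6N + 2 has the same parity as 2, which is even. Hence 6N + 2 is even.

[⇒] This fails: take N = 5. Then 6N + 2 = 32, which is even, yet N = 5 is odd, not even.

The forward direction fails; the converse holds.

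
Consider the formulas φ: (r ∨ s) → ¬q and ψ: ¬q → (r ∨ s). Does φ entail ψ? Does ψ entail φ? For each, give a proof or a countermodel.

(⇒) This fails. Under r = F, s = F, q = F, the left side is true but the right side is false.

(⇐) This fails. Under r = T, s = F, q = T, the left side is false but the right side is true.

Neither implication holds.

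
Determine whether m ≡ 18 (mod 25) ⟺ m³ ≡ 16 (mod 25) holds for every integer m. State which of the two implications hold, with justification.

Neither implication holds.

[⇒] This fails: take m = 18. Then 18 ≡ 18 (mod 25), but 18³ = 5832 ≡ 7 (mod 25), not 16.

[⇐] This fails: take m = 6. Then 6³ = 216 ≡ 16 (mod 25), yet 6 ≡ 6 (mod 25), not 18.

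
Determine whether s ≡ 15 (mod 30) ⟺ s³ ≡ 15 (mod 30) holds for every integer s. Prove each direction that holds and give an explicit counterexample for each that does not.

The biconditional holds.

[⇒] Suppose s ≡ 15 (mod 30). Write s = 30j + 15. Then (30j + 15)³ = 27000j³ + 40500j² + 20250j + 3375 = 30(900j³ + 1350j² + 675j + 112) + 15, so s³ ≡ 15 (mod 30).

[⇐] Conversely, suppose s³ ≡ 15 (mod 30). The only residue r in {0, …, 29} with r³ ≡ 15 (mod 30) is r = 15, so s ≡ 15 (mod 30).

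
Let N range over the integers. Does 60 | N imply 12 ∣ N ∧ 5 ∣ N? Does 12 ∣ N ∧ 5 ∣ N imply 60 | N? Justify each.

Both implications hold.

(⇐) Suppose 12 ∣ N and 5 ∣ N. Any common multiple of 12 and 5 is a multiple of their lcm; here gcd(12, 5) = 1, so lcm(12, 5) = 12·5 = 60, so 60 ∣ N.

(⇒) If 60 ∣ N, write N = 60q. Since 60 = 5·12, N = 12·(5q), so 12 ∣ N; and since 60 = 12·5, N = 5·(12q), so 5 ∣ N.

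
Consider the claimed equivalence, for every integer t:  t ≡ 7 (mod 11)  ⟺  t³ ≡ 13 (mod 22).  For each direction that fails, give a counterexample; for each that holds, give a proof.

The forward direction fails; the converse holds.

(⇐) The residues r modulo 22 with r³ ≡ 13 (mod 22) are exactly {7}, and each is ≡ 7 (mod 11).

(⇒) This fails: take t = 18. Then 18 ≡ 7 (mod 11), but 18³ = 5832 ≡ 2 (mod 22), not 13.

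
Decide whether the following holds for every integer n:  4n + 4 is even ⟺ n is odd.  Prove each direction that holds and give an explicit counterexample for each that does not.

(⇒) This fails: take n = 0. Then 4n + 4 = 4, which is even, yet n = 0 is even, not odd.

(⇐) Suppose n is odd. Since 4 is even, 4n is even for every n, so 4n + 4 has the same parity as 4, which is even. Hence 4n + 4 is even.

The forward direction fails; the converse holds.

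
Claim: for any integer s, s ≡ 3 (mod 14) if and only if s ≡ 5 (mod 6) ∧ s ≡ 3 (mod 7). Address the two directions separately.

(⇒) This fails: s = 3 gives 3 ≡ 3 (mod 14) but 3 ≡ 3 (mod 6), so the conjunction on the right does not hold.

(⇐) Conversely, if s ≡ 5 (mod 6) and s ≡ 3 (mod 7), then by the Chinese remainder theorem s ≡ 17 (mod 42). Since 17 ≡ 3 (mod 14) and 14 ∣ 42, we get s ≡ 3 (mod 14).

Not equivalent: only (⇐) holds.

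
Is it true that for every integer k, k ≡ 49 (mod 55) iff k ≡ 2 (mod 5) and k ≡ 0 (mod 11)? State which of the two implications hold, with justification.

Forward direction. This fails: k = 49 gives 49 ≡ 49 (mod 55) but 49 ≡ 4 (mod 5), so the conjunction on the right does not hold.

Converse. This fails: k = 22 satisfies both congruences on the right (22 ≡ 2 mod 5 and 22 ≡ 0 mod 11) yet 22 ≡ 22 (mod 55), not 49.

Both directions fail.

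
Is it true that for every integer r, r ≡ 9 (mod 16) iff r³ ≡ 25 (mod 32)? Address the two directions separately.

(⟹) This fails: take r = 25. Then 25 ≡ 9 (mod 16), but 25³ = 15625 ≡ 9 (mod 32), not 25.

(⟸) Conversely, the residues r modulo 32 with r³ ≡ 25 (mod 32) are exactly {9}, and each is ≡ 9 (mod 16).

Not equivalent: only (⇐) holds.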